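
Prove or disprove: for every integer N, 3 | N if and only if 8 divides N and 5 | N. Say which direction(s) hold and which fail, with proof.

Neither implication holds.

(⇒) This fails: take N = 3. Certainly 3 ∣ 3, but 8 ∤ 3.

(⇐) This fails: take N = 40. Both 8 ∣ 40 and 5 ∣ 40, yet 40 is not a multiple of 3 (since 40 = 13·3 + 1), so 3 ∤ 40.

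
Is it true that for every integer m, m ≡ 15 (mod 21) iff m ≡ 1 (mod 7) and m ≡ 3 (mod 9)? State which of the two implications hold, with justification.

(→) This fails: m = 36 gives 36 ≡ 15 (mod 21) but 36 ≡ 0 (mod 9), so the conjunction on the right does not hold.

(←) Conversely, if m ≡ 1 (mod 7) and m ≡ 3 (mod 9), then by the Chinese remainder theorem m ≡ 57 (mod 63). Since 57 ≡ 15 (mod 21) and 21 ∣ 63, we get m ≡ 15 (mod 21).

Only the reverse direction holds.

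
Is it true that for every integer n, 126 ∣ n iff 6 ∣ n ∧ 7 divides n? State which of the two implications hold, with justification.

(⇒) If 126 ∣ n, write n = 126q. Since 126 = 21·6, n = 6·(21q), so 6 ∣ n; and since 126 = 18·7, n = 7·(18q), so 7 ∣ n.

(⇐) This fails: take n = 42. Both 6 ∣ 42 and 7 ∣ 42, yet 42 is not a multiple of 126 (since 42 = 0·126 + 42), so 126 ∤ 42.

(⇒) holds; (⇐) fails.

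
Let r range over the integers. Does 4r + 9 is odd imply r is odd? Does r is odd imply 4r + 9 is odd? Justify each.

Not equivalent: only (⇐) holds.

(←) Suppose r is odd. Since 4 is even, 4r is even for every r, so 4r + 9 has the same parity as 9, which is odd. Hence 4r + 9 is odd.

(→) This fails: take r = 6. Then 4r + 9 = 33, which is odd, yet r = 6 is even, not odd.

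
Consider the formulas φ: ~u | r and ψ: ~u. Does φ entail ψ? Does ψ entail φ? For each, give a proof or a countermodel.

Only the converse holds.

Forward direction. This fails. Under u = T, r = T, the left side is true but the right side is false.

Converse. Assume the antecedent. If u is true, the antecedent cannot hold. If u is false, ~u | r reduces to true regardless of the other variables. Either way ~u | r holds.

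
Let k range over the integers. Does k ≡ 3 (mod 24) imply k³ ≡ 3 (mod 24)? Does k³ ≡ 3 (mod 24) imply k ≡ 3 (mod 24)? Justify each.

(⇒) Suppose k ≡ 3 (mod 24). Write k = 24j + 3. Then (24j + 3)³ = 13824j³ + 5184j² + 648j + 27 = 24(576j³ + 216j² + 27j + 1) + 3, so k³ ≡ 3 (mod 24).

(⇐) Conversely, suppose k³ ≡ 3 (mod 24). The only residue r in {0, …, 23} with r³ ≡ 3 (mod 24) is r = 3, so k ≡ 3 (mod 24).

Equivalent; both directions hold.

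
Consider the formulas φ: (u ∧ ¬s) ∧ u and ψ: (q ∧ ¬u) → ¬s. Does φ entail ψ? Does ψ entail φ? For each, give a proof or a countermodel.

The forward direction holds; the converse fails.

[⇐] This fails. Under q = F, u = F, s = F, the left side is false but the right side is true.

[⇒] Assume the antecedent. If q is true, the antecedent forces (q = T, u = T, s = F), and (q ∧ ¬u) → ¬s holds there. If q is false, (q ∧ ¬u) → ¬s reduces to true regardless of the other variables. Either way (q ∧ ¬u) → ¬s holds.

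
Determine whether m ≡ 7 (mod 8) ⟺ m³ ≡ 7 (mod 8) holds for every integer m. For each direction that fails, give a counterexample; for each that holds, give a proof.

Both directions hold.

[⇒] Suppose m ≡ 7 (mod 8). Write m = 8j + 7. Then (8j + 7)³ = 512j³ + 1344j² + 1176j + 343 = 8(64j³ + 168j² + 147j + 42) + 7, so m³ ≡ 7 (mod 8).

[⇐] Conversely, suppose m³ ≡ 7 (mod 8). The only residue r in {0, …, 7} with r³ ≡ 7 (mod 8) is r = 7, so m ≡ 7 (mod 8).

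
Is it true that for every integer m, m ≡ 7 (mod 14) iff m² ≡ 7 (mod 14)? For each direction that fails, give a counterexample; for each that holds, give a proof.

(→) Suppose m ≡ 7 (mod 14). Write m = 14j + 7. Then (14j + 7)² = 196j² + 196j + 49 = 14(14j² + 14j + 3) + 7, so m² ≡ 7 (mod 14).

(←) Conversely, suppose m² ≡ 7 (mod 14). The only residue r in {0, …, 13} with r² ≡ 7 (mod 14) is r = 7, so m ≡ 7 (mod 14).

Both directions hold; the statement is true.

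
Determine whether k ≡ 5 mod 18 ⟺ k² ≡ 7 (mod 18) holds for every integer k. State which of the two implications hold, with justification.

(⇒) holds; (⇐) fails.

[⇐] This fails: take k = 13. Then 13² = 169 ≡ 7 (mod 18), yet 13 ≡ 13 (mod 18), not 5.

[⇒] Suppose k ≡ 5 mod 18. Write k = 18j + 5. Then (18j + 5)² = 324j² + 180j + 25 = 18(18j² + 10j + 1) + 7, so k² ≡ 7 (mod 18).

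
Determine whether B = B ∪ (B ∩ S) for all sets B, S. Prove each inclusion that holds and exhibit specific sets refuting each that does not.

(⟸) Let x ∈ B ∪ (B ∩ S). Then either x ∈ B and x ∉ S; or x ∈ B ∩ S. In each case x ∈ B, so B ∪ (B ∩ S) ⊆ B.

(⟹) Let x ∈ B. Then either x ∈ B and x ∉ S; or x ∈ B ∩ S. In each case x ∈ B ∪ (B ∩ S), so B ⊆ B ∪ (B ∩ S).

The two sets are equal.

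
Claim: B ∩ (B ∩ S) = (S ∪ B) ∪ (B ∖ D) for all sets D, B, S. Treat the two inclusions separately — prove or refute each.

Only the forward inclusion holds.

Forward inclusion. Let x ∈ B ∩ (B ∩ S). Then either x ∈ B ∩ S and x ∉ D; or x ∈ D ∩ B ∩ S. In each case x ∈ (S ∪ B) ∪ (B ∖ D), so B ∩ (B ∩ S) ⊆ (S ∪ B) ∪ (B ∖ D).

Reverse inclusion. This inclusion fails. Take D = ∅, B = {1}, S = ∅; then 1 ∈ (S ∪ B) ∪ (B ∖ D) but 1 ∉ B ∩ (B ∩ S).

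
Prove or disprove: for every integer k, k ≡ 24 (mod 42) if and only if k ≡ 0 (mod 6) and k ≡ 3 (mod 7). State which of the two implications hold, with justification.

(⟹) Suppose k ≡ 24 (mod 42); write k = 42j + 24. Since 6 ∣ 42, reducing mod 6 gives k ≡ 24 ≡ 0 (mod 6); since 7 ∣ 42, reducing mod 7 gives k ≡ 24 ≡ 3 (mod 7).

(⟸) Conversely, if k ≡ 0 (mod 6) and k ≡ 3 (mod 7), then by the Chinese remainder theorem k ≡ 24 (mod 42). This is exactly k ≡ 24 (mod 42).

Equivalent; both directions hold.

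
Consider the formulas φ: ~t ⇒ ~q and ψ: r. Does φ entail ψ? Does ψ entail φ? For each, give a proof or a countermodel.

Neither direction holds.

Forward direction. This fails. Under t = F, q = F, r = F, the left side is true but the right side is false.

Converse. This fails. Under t = F, q = T, r = T, the left side is false but the right side is true.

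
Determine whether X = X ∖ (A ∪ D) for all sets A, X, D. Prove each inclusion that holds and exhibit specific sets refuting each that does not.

Only the reverse inclusion holds.

(⟸) Let x ∈ X ∖ (A ∪ D). Then x ∈ X and x ∉ A, D, from which x ∈ X.

(⟹) This inclusion fails. Take A = {1}, X = {1}, D = ∅; then 1 ∈ X but 1 ∉ X ∖ (A ∪ D).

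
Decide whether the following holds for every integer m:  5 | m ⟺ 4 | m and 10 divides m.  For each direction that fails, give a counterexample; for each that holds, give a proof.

(⇒) This fails: take m = 5. Certainly 5 ∣ 5, but 4 ∤ 5.

(⇐) Suppose 4 ∣ m and 10 ∣ m. Any common multiple of 4 and 10 is a multiple of their lcm; here lcm(4, 10) = 4·10/gcd(4, 10) = 40/2 = 20, so 20 ∣ m. Since 5 ∣ 20, it follows that 5 ∣ m.

The forward direction fails; the converse holds.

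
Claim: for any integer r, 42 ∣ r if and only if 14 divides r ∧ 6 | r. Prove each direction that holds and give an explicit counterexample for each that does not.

Both implications hold.

(→) If 42 ∣ r, write r = 42q. Since 42 = 3·14, r = 14·(3q), so 14 ∣ r; and since 42 = 7·6, r = 6·(7q), so 6 ∣ r.

(←) Suppose 14 ∣ r and 6 ∣ r. Any common multiple of 14 and 6 is a multiple of their lcm; here lcm(14, 6) = 14·6/gcd(14, 6) = 84/2 = 42, so 42 ∣ r.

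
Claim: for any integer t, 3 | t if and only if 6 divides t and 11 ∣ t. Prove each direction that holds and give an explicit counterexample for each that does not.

(⇒) This fails: take t = 3. Certainly 3 ∣ 3, but 6 ∤ 3.

(⇐) Suppose 6 ∣ t and 11 ∣ t. Any common multiple of 6 and 11 is a multiple of their lcm; here gcd(6, 11) = 1, so lcm(6, 11) = 6·11 = 66, so 66 ∣ t. Since 3 ∣ 66, it follows that 3 ∣ t.

Only the converse holds.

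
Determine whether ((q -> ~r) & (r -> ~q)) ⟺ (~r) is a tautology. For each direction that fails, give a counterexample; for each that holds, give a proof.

Only the reverse direction holds.

Forward direction. This fails. Under r = T, q = F, the left side is true but the right side is false.

Converse. Assume the antecedent. If r is true, the antecedent cannot hold. If r is false, (q -> ~r) & (r -> ~q) reduces to true regardless of the other variables. Either way (q -> ~r) & (r -> ~q) holds.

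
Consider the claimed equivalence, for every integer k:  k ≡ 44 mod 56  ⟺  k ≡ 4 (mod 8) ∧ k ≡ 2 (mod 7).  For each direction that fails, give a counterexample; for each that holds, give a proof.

(→) Suppose k ≡ 44 (mod 56); write k = 56j + 44. Since 8 ∣ 56, reducing mod 8 gives k ≡ 44 ≡ 4 (mod 8); since 7 ∣ 56, reducing mod 7 gives k ≡ 44 ≡ 2 (mod 7).

(←) Conversely, if k ≡ 4 (mod 8) and k ≡ 2 (mod 7), then by the Chinese remainder theorem k ≡ 44 (mod 56). This is exactly k ≡ 44 (mod 56).

Equivalent; both directions hold.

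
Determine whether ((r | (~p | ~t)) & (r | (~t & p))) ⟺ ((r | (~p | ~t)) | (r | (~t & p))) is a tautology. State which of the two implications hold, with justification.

The forward direction holds; the converse fails.

(⟹) Assume the antecedent. If r is true, the consequent reduces to true regardless of the other variables. If r is false, the antecedent forces (p = T, r = F, t = F), and the consequent holds there. Either way the consequent holds.

(⟸) This fails. Under p = F, r = F, t = F, the left side is false but the right side is true.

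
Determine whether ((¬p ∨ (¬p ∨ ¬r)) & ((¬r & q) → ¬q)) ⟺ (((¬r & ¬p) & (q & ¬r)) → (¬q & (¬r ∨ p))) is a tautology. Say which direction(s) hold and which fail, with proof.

Only the forward implication holds.

(⇐) This fails. Under p = T, q = T, r = F, the left side is false but the right side is true.

(⇒) Assume the antecedent. If q is true, the antecedent forces (p = F, q = T, r = T), and the consequent holds there. If q is false, the consequent reduces to true regardless of the other variables. Either way the consequent holds.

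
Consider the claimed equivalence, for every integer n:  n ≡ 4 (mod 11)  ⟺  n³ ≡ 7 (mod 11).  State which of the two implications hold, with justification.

(⇒) This fails: take n = 4. Then 4 ≡ 4 (mod 11), but 4³ = 64 ≡ 9 (mod 11), not 7.

(⇐) This fails: take n = 6. Then 6³ = 216 ≡ 7 (mod 11), yet 6 ≡ 6 (mod 11), not 4.

Neither implication holds.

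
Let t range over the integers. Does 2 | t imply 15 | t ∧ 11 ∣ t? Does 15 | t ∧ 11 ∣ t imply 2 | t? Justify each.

(⇒) fails and (⇐) fails.

(⇒) This fails: take t = 2. Certainly 2 ∣ 2, but 15 ∤ 2.

(⇐) This fails: take t = 165. Both 15 ∣ 165 and 11 ∣ 165, yet 165 is not a multiple of 2 (since 165 = 82·2 + 1), so 2 ∤ 165.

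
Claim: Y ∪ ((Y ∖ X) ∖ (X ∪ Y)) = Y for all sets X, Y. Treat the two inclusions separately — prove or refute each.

Both inclusions hold.

(⊇) Let x ∈ Y. Then either x ∈ Y and x ∉ X; or x ∈ X ∩ Y. In each case x ∈ Y ∪ ((Y ∖ X) ∖ (X ∪ Y)), so Y ⊆ Y ∪ ((Y ∖ X) ∖ (X ∪ Y)).

(⊆) Let x ∈ Y ∪ ((Y ∖ X) ∖ (X ∪ Y)). Then either x ∈ Y and x ∉ X; or x ∈ X ∩ Y. In each case x ∈ Y, so Y ∪ ((Y ∖ X) ∖ (X ∪ Y)) ⊆ Y.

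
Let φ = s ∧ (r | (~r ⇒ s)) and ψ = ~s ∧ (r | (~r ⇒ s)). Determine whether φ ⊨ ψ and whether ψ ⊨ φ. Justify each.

Neither implication holds.

(⇒) This fails. Under s = T, r = F, the left side is true but the right side is false.

(⇐) This fails. Under s = F, r = T, the left side is false but the right side is true.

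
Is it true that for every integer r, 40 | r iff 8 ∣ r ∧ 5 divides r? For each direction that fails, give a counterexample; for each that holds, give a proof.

Forward direction. If 40 ∣ r, write r = 40q. Since 40 = 5·8, r = 8·(5q), so 8 ∣ r; and since 40 = 8·5, r = 5·(8q), so 5 ∣ r.

Converse. Suppose 8 ∣ r and 5 ∣ r. Any common multiple of 8 and 5 is a multiple of their lcm; here gcd(8, 5) = 1, so lcm(8, 5) = 8·5 = 40, so 40 ∣ r.

Both directions hold.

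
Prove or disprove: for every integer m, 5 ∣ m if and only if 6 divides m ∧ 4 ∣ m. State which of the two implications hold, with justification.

(⟹) This fails: take m = 5. Certainly 5 ∣ 5, but 6 ∤ 5.

(⟸) This fails: take m = 12. Both 6 ∣ 12 and 4 ∣ 12, yet 12 is not a multiple of 5 (since 12 = 2·5 + 2), so 5 ∤ 12.

Both directions fail.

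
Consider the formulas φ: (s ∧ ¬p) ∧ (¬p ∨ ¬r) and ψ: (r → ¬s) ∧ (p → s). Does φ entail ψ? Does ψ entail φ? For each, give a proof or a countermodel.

(⇒) This fails. Under s = T, p = F, r = T, the left side is true but the right side is false.

(⇐) This fails. Under s = F, p = F, r = F, the left side is false but the right side is true.

Both directions fail.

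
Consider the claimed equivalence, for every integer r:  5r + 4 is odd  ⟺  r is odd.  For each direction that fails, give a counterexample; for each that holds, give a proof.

[⇐] Suppose r is odd; write r = 2j + 1. Then 5r + 4 = 5·(2j + 1) + 4 = 2·5j + 9, which is odd.

[⇒] Suppose 5r + 4 is odd. Since 5 is odd, 5r and r have the same parity, so 5r + 4 ≡ r + 4 (mod 2). As 4 is even, 5r + 4 is odd exactly when r is odd. Thus r is odd.

The biconditional holds.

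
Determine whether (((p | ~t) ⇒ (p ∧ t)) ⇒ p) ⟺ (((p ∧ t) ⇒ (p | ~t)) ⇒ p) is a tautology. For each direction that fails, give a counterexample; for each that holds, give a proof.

The forward direction fails; the converse holds.

(→) This fails. Under t = F, p = F, the left side is true but the right side is false.

(←) Assume the antecedent. If t is true, the antecedent forces (t = T, p = T), and ((p | ~t) ⇒ (p ∧ t)) ⇒ p holds there. If t is false, ((p | ~t) ⇒ (p ∧ t)) ⇒ p reduces to true regardless of the other variables. Either way ((p | ~t) ⇒ (p ∧ t)) ⇒ p holds.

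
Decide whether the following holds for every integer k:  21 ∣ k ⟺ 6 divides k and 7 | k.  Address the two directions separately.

(⇒) This fails: take k = 21. Certainly 21 ∣ 21, but 6 ∤ 21.

(⇐) Suppose 6 ∣ k and 7 ∣ k. Any common multiple of 6 and 7 is a multiple of their lcm; here gcd(6, 7) = 1, so lcm(6, 7) = 6·7 = 42, so 42 ∣ k. Since 21 ∣ 42, it follows that 21 ∣ k.

(⇒) fails; (⇐) holds.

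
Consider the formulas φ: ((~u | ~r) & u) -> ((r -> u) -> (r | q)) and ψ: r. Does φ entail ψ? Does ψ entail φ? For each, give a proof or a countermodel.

Converse. Assume the antecedent. If u is true, the antecedent forces (u = T, r = T, q = F) or (u = T, r = T, q = T), and the consequent holds there. If u is false, the consequent reduces to true regardless of the other variables. Either way the consequent holds.

Forward direction. This fails. Under u = F, r = F, q = F, the left side is true but the right side is false.

(⇒) fails; (⇐) holds.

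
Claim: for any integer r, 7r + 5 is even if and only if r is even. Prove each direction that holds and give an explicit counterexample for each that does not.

Neither direction holds.

(⇒) This fails: r = 3 gives 7r + 5 = 26, which is even, but 3 is odd, not even.

(⇐) This also fails: r = 0 is even, but 7r + 5 = 5 is odd, not even.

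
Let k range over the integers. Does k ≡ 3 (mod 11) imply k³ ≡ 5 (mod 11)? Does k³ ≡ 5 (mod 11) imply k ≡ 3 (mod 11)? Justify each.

Both directions hold.

(⟹) Suppose k ≡ 3 (mod 11). Write k = 11j + 3. Then (11j + 3)³ = 1331j³ + 1089j² + 297j + 27 = 11(121j³ + 99j² + 27j + 2) + 5, so k³ ≡ 5 (mod 11).

(⟸) For the converse, argue contrapositively. If k ≢ 3 (mod 11), then k is congruent to one of 0, 1, 2, 4, 5, 6, 7, 8, 9, 10 modulo 11, and these give k³ ≡ 0, 1, 8, 9, 4, 7, 2, 6, 3, 10 respectively — never 5.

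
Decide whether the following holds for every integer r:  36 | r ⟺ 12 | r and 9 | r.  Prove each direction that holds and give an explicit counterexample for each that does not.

Forward direction. If 36 ∣ r, write r = 36q. Since 36 = 3·12, r = 12·(3q), so 12 ∣ r; and since 36 = 4·9, r = 9·(4q), so 9 ∣ r.

Converse. Suppose 12 ∣ r and 9 ∣ r. Any common multiple of 12 and 9 is a multiple of their lcm; here lcm(12, 9) = 12·9/gcd(12, 9) = 108/3 = 36, so 36 ∣ r.

Both directions hold.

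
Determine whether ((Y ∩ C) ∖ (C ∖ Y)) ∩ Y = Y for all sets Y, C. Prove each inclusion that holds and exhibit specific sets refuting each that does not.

Only the forward inclusion holds.

(⟹) Let x ∈ ((Y ∩ C) ∖ (C ∖ Y)) ∩ Y. Then x ∈ Y ∩ C, from which x ∈ Y.

(⟸) This inclusion fails. Take Y = {1}, C = ∅; then 1 ∈ Y but 1 ∉ ((Y ∩ C) ∖ (C ∖ Y)) ∩ Y.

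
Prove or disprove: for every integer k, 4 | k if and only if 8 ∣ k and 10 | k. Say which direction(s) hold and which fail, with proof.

[⇒] This fails: take k = 4. Certainly 4 ∣ 4, but 8 ∤ 4.

[⇐] Suppose 8 ∣ k and 10 ∣ k. Any common multiple of 8 and 10 is a multiple of their lcm; here lcm(8, 10) = 8·10/gcd(8, 10) = 80/2 = 40, so 40 ∣ k. Since 4 ∣ 40, it follows that 4 ∣ k.

Only the reverse direction holds.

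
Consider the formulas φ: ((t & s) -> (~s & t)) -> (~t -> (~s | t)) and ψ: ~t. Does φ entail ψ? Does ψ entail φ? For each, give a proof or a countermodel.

Both directions fail.

(⟹) This fails. Under s = F, t = T, the left side is true but the right side is false.

(⟸) This fails. Under s = T, t = F, the left side is false but the right side is true.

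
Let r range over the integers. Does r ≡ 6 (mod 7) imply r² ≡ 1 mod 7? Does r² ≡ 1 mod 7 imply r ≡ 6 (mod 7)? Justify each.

Only the forward direction holds.

(→) Suppose r ≡ 6 (mod 7). Write r = 7j + 6. Then (7j + 6)² = 49j² + 84j + 36 = 7(7j² + 12j + 5) + 1, so r² ≡ 1 (mod 7).

(←) This fails: take r = 1. Then 1² = 1 ≡ 1 (mod 7), yet 1 ≡ 1 (mod 7), not 6.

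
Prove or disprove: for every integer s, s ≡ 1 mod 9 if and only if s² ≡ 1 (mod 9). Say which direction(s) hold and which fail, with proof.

Only the forward implication holds.

(←) This fails: take s = 8. Then 8² = 64 ≡ 1 (mod 9), yet 8 ≡ 8 (mod 9), not 1.

(→) Suppose s ≡ 1 mod 9. Write s = 9j + 1. Then (9j + 1)² = 81j² + 18j + 1 = 9(9j² + 2j) + 1, so s² ≡ 1 (mod 9).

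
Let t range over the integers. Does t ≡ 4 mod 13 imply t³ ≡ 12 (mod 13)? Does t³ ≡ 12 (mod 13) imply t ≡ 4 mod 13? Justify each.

The forward direction holds; the converse fails.

[⇒] Suppose t ≡ 4 mod 13. Write t = 13j + 4. Then (13j + 4)³ = 2197j³ + 2028j² + 624j + 64 = 13(169j³ + 156j² + 48j + 4) + 12, so t³ ≡ 12 (mod 13).

[⇐] This fails: take t = 10. Then 10³ = 1000 ≡ 12 (mod 13), yet 10 ≡ 10 (mod 13), not 4.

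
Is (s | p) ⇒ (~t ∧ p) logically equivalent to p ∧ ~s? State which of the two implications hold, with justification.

Neither direction holds.

Forward direction. This fails. Under t = F, p = F, s = F, the left side is true but the right side is false.

Converse. This fails. Under t = T, p = T, s = F, the left side is false but the right side is true.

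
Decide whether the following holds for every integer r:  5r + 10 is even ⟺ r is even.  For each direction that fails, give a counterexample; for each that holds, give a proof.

Equivalent; both directions hold.

Forward direction. Suppose 5r + 10 is even. Since 5 is odd, 5r and r have the same parity, so 5r + 10 ≡ r + 10 (mod 2). As 10 is even, 5r + 10 is even exactly when r is even. Thus r is even.

Converse. Suppose r is even; write r = 2j. Then 5r + 10 = 5·(2j) + 10 = 2·5j + 10, which is even.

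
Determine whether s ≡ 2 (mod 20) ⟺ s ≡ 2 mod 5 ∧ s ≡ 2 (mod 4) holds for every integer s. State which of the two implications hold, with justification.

(⟸) If s ≡ 2 (mod 5) and s ≡ 2 (mod 4), then by the Chinese remainder theorem s ≡ 2 (mod 20). This is exactly s ≡ 2 (mod 20).

(⟹) Suppose s ≡ 2 (mod 20); write s = 20j + 2. Since 5 ∣ 20, reducing mod 5 gives s ≡ 2 (mod 5); since 4 ∣ 20, reducing mod 4 gives s ≡ 2 (mod 4).

Both implications hold.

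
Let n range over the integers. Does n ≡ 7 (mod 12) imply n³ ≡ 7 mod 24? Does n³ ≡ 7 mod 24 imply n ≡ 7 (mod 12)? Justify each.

The forward direction fails; the converse holds.

(⇒) This fails: take n = 19. Then 19 ≡ 7 (mod 12), but 19³ = 6859 ≡ 19 (mod 24), not 7.

(⇐) Conversely, the residues r modulo 24 with r³ ≡ 7 (mod 24) are exactly {7}, and each is ≡ 7 (mod 12).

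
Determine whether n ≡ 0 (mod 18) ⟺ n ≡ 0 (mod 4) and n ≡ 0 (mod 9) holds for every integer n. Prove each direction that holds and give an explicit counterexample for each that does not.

Only the converse holds.

[⇒] This fails: n = 18 gives 18 ≡ 0 (mod 18) but 18 ≡ 2 (mod 4), so the conjunction on the right does not hold.

[⇐] Conversely, if n ≡ 0 (mod 4) and n ≡ 0 (mod 9), then by the Chinese remainder theorem n ≡ 0 (mod 36). Since 0 ≡ 0 (mod 18) and 18 ∣ 36, we get n ≡ 0 (mod 18).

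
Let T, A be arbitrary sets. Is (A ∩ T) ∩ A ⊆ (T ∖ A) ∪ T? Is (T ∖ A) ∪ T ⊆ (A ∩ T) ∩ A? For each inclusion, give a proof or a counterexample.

(⊆) Let x ∈ (A ∩ T) ∩ A. Then x ∈ T ∩ A, from which x ∈ (T ∖ A) ∪ T.

(⊇) This inclusion fails. Take T = {1}, A = ∅; then 1 ∈ (T ∖ A) ∪ T but 1 ∉ (A ∩ T) ∩ A.

The sets are not equal: only the forward inclusion holds.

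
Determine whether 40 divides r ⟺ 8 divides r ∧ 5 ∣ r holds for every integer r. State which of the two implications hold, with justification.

(⟹) If 40 ∣ r, write r = 40q. Since 40 = 5·8, r = 8·(5q), so 8 ∣ r; and since 40 = 8·5, r = 5·(8q), so 5 ∣ r.

(⟸) Suppose 8 ∣ r and 5 ∣ r. Any common multiple of 8 and 5 is a multiple of their lcm; here gcd(8, 5) = 1, so lcm(8, 5) = 8·5 = 40, so 40 ∣ r.

Both directions hold.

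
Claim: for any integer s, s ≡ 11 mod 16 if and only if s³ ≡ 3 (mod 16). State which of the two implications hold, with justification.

The biconditional holds.

(⇒) Suppose s ≡ 11 mod 16. Write s = 16j + 11. Then (16j + 11)³ = 4096j³ + 8448j² + 5808j + 1331 = 16(256j³ + 528j² + 363j + 83) + 3, so s³ ≡ 3 (mod 16).

(⇐) Conversely, suppose s³ ≡ 3 (mod 16). The only residue r in {0, …, 15} with r³ ≡ 3 (mod 16) is r = 11, so s ≡ 11 (mod 16).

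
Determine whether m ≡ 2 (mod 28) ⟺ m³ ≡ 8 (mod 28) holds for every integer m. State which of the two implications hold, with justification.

Only the forward direction holds.

[⇐] This fails: take m = 4. Then 4³ = 64 ≡ 8 (mod 28), yet 4 ≡ 4 (mod 28), not 2.

[⇒] Suppose m ≡ 2 (mod 28). Write m = 28j + 2. Then (28j + 2)³ = 21952j³ + 4704j² + 336j + 8 = 28(784j³ + 168j² + 12j) + 8, so m³ ≡ 8 (mod 28).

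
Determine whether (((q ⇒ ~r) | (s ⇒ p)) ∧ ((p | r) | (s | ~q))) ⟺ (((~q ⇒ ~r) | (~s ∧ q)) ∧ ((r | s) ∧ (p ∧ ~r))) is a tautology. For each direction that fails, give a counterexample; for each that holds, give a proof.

Not equivalent: only (⇐) holds.

Forward direction. This fails. Under r = F, q = F, p = F, s = F, the left side is true but the right side is false.

Converse. Assume the antecedent. If r is true, the antecedent cannot hold. If r is false, the antecedent forces (r = F, q = F, p = T, s = T) or (r = F, q = T, p = T, s = T), and the consequent holds there. Either way the consequent holds.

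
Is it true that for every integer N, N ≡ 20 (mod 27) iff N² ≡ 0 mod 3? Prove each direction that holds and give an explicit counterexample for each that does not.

Neither direction holds.

Forward direction. This fails: take N = 20. Then 20 ≡ 20 (mod 27), but 20² = 400 ≡ 1 (mod 3), not 0.

Converse. This fails: take N = 0. Then 0² = 0 ≡ 0 (mod 3), yet 0 ≡ 0 (mod 27), not 20.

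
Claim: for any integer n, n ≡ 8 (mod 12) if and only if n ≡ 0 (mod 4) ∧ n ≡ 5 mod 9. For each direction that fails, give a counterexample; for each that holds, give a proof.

(→) This fails: n = 8 gives 8 ≡ 8 (mod 12) but 8 ≡ 8 (mod 9), so the conjunction on the right does not hold.

(←) Conversely, if n ≡ 0 (mod 4) and n ≡ 5 (mod 9), then by the Chinese remainder theorem n ≡ 32 (mod 36). Since 32 ≡ 8 (mod 12) and 12 ∣ 36, we get n ≡ 8 (mod 12).

(⇒) fails; (⇐) holds.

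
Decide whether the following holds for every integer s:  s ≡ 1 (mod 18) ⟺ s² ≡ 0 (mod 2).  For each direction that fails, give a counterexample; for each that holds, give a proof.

Forward direction. This fails: take s = 1. Then 1 ≡ 1 (mod 18), but 1² = 1 ≡ 1 (mod 2), not 0.

Converse. This fails: take s = 0. Then 0² = 0 ≡ 0 (mod 2), yet 0 ≡ 0 (mod 18), not 1.

Neither direction holds.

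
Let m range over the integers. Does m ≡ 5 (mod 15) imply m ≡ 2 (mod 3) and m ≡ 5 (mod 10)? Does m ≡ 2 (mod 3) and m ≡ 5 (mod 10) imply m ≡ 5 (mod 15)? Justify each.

The forward direction fails; the converse holds.

[⇒] This fails: m = 20 gives 20 ≡ 5 (mod 15) but 20 ≡ 0 (mod 10), so the conjunction on the right does not hold.

[⇐] Conversely, if m ≡ 2 (mod 3) and m ≡ 5 (mod 10), then by the Chinese remainder theorem m ≡ 5 (mod 30). Since 5 ≡ 5 (mod 15) and 15 ∣ 30, we get m ≡ 5 (mod 15).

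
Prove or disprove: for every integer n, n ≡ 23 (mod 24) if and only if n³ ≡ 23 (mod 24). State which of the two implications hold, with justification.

(→) Suppose n ≡ 23 (mod 24). Write n = 24j + 23. Then (24j + 23)³ = 13824j³ + 39744j² + 38088j + 12167 = 24(576j³ + 1656j² + 1587j + 506) + 23, so n³ ≡ 23 (mod 24).

(←) Conversely, suppose n³ ≡ 23 (mod 24). The only residue r in {0, …, 23} with r³ ≡ 23 (mod 24) is r = 23, so n ≡ 23 (mod 24).

Equivalent; both directions hold.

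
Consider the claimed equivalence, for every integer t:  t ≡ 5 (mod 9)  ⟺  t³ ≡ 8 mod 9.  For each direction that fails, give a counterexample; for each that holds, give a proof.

Not equivalent: only (⇒) holds.

Forward direction. Suppose t ≡ 5 (mod 9). Write t = 9j + 5. Then (9j + 5)³ = 729j³ + 1215j² + 675j + 125 = 9(81j³ + 135j² + 75j + 13) + 8, so t³ ≡ 8 (mod 9).

Converse. This fails: take t = 2. Then 2³ = 8 ≡ 8 (mod 9), yet 2 ≡ 2 (mod 9), not 5.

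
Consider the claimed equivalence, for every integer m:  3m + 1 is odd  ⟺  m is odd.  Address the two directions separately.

(⇒) fails and (⇐) fails.

[⇒] This fails: m = 2 gives 3m + 1 = 7, which is odd, but 2 is even, not odd.

[⇐] This also fails: m = 1 is odd, but 3m + 1 = 4 is even, not odd.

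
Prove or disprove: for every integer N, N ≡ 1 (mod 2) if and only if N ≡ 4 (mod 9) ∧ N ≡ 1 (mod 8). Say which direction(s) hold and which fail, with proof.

Only the reverse direction holds.

Forward direction. This fails: N = 1 gives 1 ≡ 1 (mod 2) but 1 ≡ 1 (mod 9), so the conjunction on the right does not hold.

Converse. If N ≡ 4 (mod 9) and N ≡ 1 (mod 8), then by the Chinese remainder theorem N ≡ 49 (mod 72). Since 49 ≡ 1 (mod 2) and 2 ∣ 72, we get N ≡ 1 (mod 2).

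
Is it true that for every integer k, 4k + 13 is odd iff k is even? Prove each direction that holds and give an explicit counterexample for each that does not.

Only the converse holds.

(⟹) This fails: take k = 7. Then 4k + 13 = 41, which is odd, yet k = 7 is odd, not even.

(⟸) Suppose k is even. Since 4 is even, 4k is even for every k, so 4k + 13 has the same parity as 13, which is odd. Hence 4k + 13 is odd.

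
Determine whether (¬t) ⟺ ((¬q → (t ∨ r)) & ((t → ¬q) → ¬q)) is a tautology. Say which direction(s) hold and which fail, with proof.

(⇒) fails and (⇐) fails.

[⇒] This fails. Under r = F, q = F, t = F, the left side is true but the right side is false.

[⇐] This fails. Under r = F, q = F, t = T, the left side is false but the right side is true.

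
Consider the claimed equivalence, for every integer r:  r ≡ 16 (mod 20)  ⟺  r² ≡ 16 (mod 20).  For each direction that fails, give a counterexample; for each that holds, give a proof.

Forward direction. Suppose r ≡ 16 (mod 20). Write r = 20j + 16. Then (20j + 16)² = 400j² + 640j + 256 = 20(20j² + 32j + 12) + 16, so r² ≡ 16 (mod 20).

Converse. This fails: take r = 4. Then 4² = 16 ≡ 16 (mod 20), yet 4 ≡ 4 (mod 20), not 16.

Only the forward direction holds.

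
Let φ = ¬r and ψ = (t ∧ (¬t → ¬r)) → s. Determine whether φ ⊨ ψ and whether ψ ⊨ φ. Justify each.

Both directions fail.

[⇒] This fails. Under r = F, t = T, s = F, the left side is true but the right side is false.

[⇐] This fails. Under r = T, t = F, s = F, the left side is false but the right side is true.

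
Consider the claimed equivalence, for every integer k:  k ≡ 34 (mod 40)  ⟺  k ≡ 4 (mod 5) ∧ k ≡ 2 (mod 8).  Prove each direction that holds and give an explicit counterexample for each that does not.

Forward direction. Suppose k ≡ 34 (mod 40); write k = 40j + 34. Since 5 ∣ 40, reducing mod 5 gives k ≡ 34 ≡ 4 (mod 5); since 8 ∣ 40, reducing mod 8 gives k ≡ 34 ≡ 2 (mod 8).

Converse. If k ≡ 4 (mod 5) and k ≡ 2 (mod 8), then by the Chinese remainder theorem k ≡ 34 (mod 40). This is exactly k ≡ 34 (mod 40).

Both implications hold.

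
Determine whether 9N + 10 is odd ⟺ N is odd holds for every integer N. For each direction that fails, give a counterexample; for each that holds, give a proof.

The biconditional holds.

(⟸) Suppose N is odd; write N = 2j + 1. Then 9N + 10 = 9·(2j + 1) + 10 = 2·9j + 19, which is odd.

(⟹) Suppose 9N + 10 is odd. Since 9 is odd, 9N and N have the same parity, so 9N + 10 ≡ N + 10 (mod 2). As 10 is even, 9N + 10 is odd exactly when N is odd. Thus N is odd.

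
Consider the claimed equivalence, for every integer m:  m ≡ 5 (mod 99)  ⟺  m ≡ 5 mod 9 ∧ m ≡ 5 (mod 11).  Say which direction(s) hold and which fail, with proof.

[⇒] Suppose m ≡ 5 (mod 99); write m = 99j + 5. Since 9 ∣ 99, reducing mod 9 gives m ≡ 5 (mod 9); since 11 ∣ 99, reducing mod 11 gives m ≡ 5 (mod 11).

[⇐] Conversely, if m ≡ 5 (mod 9) and m ≡ 5 (mod 11), then by the Chinese remainder theorem m ≡ 5 (mod 99). This is exactly m ≡ 5 (mod 99).

Equivalent; both directions hold.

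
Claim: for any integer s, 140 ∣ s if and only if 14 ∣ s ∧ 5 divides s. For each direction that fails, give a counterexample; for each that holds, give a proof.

Only the forward implication holds.

(⟹) If 140 ∣ s, write s = 140q. Since 140 = 10·14, s = 14·(10q), so 14 ∣ s; and since 140 = 28·5, s = 5·(28q), so 5 ∣ s.

(⟸) This fails: take s = 70. Both 14 ∣ 70 and 5 ∣ 70, yet 70 is not a multiple of 140 (since 70 = 0·140 + 70), so 140 ∤ 70.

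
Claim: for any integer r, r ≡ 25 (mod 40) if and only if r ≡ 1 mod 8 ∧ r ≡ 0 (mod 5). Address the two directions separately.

Both directions hold; the statement is true.

[⇒] Suppose r ≡ 25 (mod 40); write r = 40j + 25. Since 8 ∣ 40, reducing mod 8 gives r ≡ 25 ≡ 1 (mod 8); since 5 ∣ 40, reducing mod 5 gives r ≡ 25 ≡ 0 (mod 5).

[⇐] Conversely, if r ≡ 1 (mod 8) and r ≡ 0 (mod 5), then by the Chinese remainder theorem r ≡ 25 (mod 40). This is exactly r ≡ 25 (mod 40).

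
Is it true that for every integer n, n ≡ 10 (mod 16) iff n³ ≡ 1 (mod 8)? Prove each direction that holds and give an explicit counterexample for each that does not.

Forward direction. This fails: take n = 10. Then 10 ≡ 10 (mod 16), but 10³ = 1000 ≡ 0 (mod 8), not 1.

Converse. This fails: take n = 1. Then 1³ = 1 ≡ 1 (mod 8), yet 1 ≡ 1 (mod 16), not 10.

Neither implication holds.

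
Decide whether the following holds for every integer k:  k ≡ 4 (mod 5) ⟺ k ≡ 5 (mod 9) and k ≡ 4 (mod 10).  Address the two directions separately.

[⇒] This fails: k = 64 gives 64 ≡ 4 (mod 5) but 64 ≡ 1 (mod 9), so the conjunction on the right does not hold.

[⇐] Conversely, if k ≡ 5 (mod 9) and k ≡ 4 (mod 10), then by the Chinese remainder theorem k ≡ 14 (mod 90). Since 14 ≡ 4 (mod 5) and 5 ∣ 90, we get k ≡ 4 (mod 5).

The forward direction fails; the converse holds.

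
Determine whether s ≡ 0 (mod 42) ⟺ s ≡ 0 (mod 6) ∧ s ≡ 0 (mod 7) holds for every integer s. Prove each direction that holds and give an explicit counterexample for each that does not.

(→) Suppose s ≡ 0 (mod 42); write s = 42j + 0. Since 6 ∣ 42, reducing mod 6 gives s ≡ 0 (mod 6); since 7 ∣ 42, reducing mod 7 gives s ≡ 0 (mod 7).

(←) Conversely, if s ≡ 0 (mod 6) and s ≡ 0 (mod 7), then by the Chinese remainder theorem s ≡ 0 (mod 42). This is exactly s ≡ 0 (mod 42).

Both directions hold.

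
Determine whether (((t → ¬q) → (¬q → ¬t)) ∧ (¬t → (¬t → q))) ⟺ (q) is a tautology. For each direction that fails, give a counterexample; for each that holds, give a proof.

(⇒) Assume the antecedent. If t is true, the antecedent forces (t = T, q = T), and q holds there. If t is false, the antecedent forces (t = F, q = T), and q holds there. Either way q holds.

(⇐) Assume the antecedent. If t is true, the antecedent forces (t = T, q = T), and the consequent holds there. If t is false, the antecedent forces (t = F, q = T), and the consequent holds there. Either way the consequent holds.

Equivalent; both directions hold.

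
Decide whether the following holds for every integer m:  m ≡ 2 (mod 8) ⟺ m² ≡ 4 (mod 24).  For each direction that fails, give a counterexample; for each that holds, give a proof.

(⇒) fails and (⇐) fails.

(→) This fails: take m = 18. Then 18 ≡ 2 (mod 8), but 18² = 324 ≡ 12 (mod 24), not 4.

(←) This fails: take m = 14. Then 14² = 196 ≡ 4 (mod 24), yet 14 ≡ 6 (mod 8), not 2.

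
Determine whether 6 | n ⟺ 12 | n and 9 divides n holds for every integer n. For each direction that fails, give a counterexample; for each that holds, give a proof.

[⇒] This fails: take n = 6. Certainly 6 ∣ 6, but 12 ∤ 6.

[⇐] Suppose 12 ∣ n and 9 ∣ n. Any common multiple of 12 and 9 is a multiple of their lcm; here lcm(12, 9) = 12·9/gcd(12, 9) = 108/3 = 36, so 36 ∣ n. Since 6 ∣ 36, it follows that 6 ∣ n.

The forward direction fails; the converse holds.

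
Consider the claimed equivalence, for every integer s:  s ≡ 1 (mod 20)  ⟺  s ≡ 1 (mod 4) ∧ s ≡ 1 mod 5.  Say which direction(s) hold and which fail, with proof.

Equivalent; both directions hold.

(⇒) Suppose s ≡ 1 (mod 20); write s = 20j + 1. Since 4 ∣ 20, reducing mod 4 gives s ≡ 1 (mod 4); since 5 ∣ 20, reducing mod 5 gives s ≡ 1 (mod 5).

(⇐) Conversely, if s ≡ 1 (mod 4) and s ≡ 1 (mod 5), then by the Chinese remainder theorem s ≡ 1 (mod 20). This is exactly s ≡ 1 (mod 20).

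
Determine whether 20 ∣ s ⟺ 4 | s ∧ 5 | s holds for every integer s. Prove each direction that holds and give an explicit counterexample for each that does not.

The biconditional holds.

Forward direction. If 20 ∣ s, write s = 20q. Since 20 = 5·4, s = 4·(5q), so 4 ∣ s; and since 20 = 4·5, s = 5·(4q), so 5 ∣ s.

Converse. Suppose 4 ∣ s and 5 ∣ s. Any common multiple of 4 and 5 is a multiple of their lcm; here gcd(4, 5) = 1, so lcm(4, 5) = 4·5 = 20, so 20 ∣ s.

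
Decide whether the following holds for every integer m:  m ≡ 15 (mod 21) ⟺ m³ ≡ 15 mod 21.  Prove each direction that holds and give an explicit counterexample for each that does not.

The forward direction holds; the converse fails.

(⇒) Suppose m ≡ 15 (mod 21). Write m = 21j + 15. Then (21j + 15)³ = 9261j³ + 19845j² + 14175j + 3375 = 21(441j³ + 945j² + 675j + 160) + 15, so m³ ≡ 15 (mod 21).

(⇐) This fails: take m = 9. Then 9³ = 729 ≡ 15 (mod 21), yet 9 ≡ 9 (mod 21), not 15.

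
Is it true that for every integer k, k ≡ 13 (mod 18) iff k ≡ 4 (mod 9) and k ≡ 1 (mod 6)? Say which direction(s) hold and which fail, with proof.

The biconditional holds.

[⇒] Suppose k ≡ 13 (mod 18); write k = 18j + 13. Since 9 ∣ 18, reducing mod 9 gives k ≡ 13 ≡ 4 (mod 9); since 6 ∣ 18, reducing mod 6 gives k ≡ 13 ≡ 1 (mod 6).

[⇐] Conversely, if k ≡ 4 (mod 9) and k ≡ 1 (mod 6), then by the Chinese remainder theorem k ≡ 13 (mod 18). This is exactly k ≡ 13 (mod 18).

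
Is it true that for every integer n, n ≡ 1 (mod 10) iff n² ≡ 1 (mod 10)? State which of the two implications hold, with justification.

(⇒) Suppose n ≡ 1 (mod 10). Write n = 10j + 1. Then (10j + 1)² = 100j² + 20j + 1 = 10(10j² + 2j) + 1, so n² ≡ 1 (mod 10).

(⇐) This fails: take n = 9. Then 9² = 81 ≡ 1 (mod 10), yet 9 ≡ 9 (mod 10), not 1.

Not equivalent: only (⇒) holds.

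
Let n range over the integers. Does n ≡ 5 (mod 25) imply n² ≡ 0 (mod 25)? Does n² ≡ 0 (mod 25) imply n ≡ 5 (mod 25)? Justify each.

(⇒) Suppose n ≡ 5 (mod 25). Write n = 25j + 5. Then (25j + 5)² = 625j² + 250j + 25 = 25(25j² + 10j + 1) + 0, so n² ≡ 0 (mod 25).

(⇐) This fails: take n = 0. Then 0² = 0 ≡ 0 (mod 25), yet 0 ≡ 0 (mod 25), not 5.

(⇒) holds; (⇐) fails.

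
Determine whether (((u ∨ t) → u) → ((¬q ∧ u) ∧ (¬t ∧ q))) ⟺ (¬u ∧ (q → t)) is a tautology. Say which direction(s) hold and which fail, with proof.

[⇒] Assume the antecedent. If t is true, the antecedent forces (t = T, u = F, q = F) or (t = T, u = F, q = T), and ¬u ∧ (q → t) holds there. If t is false, the antecedent cannot hold. Either way ¬u ∧ (q → t) holds.

[⇐] This fails. Under t = F, u = F, q = F, the left side is false but the right side is true.

Not equivalent: only (⇒) holds.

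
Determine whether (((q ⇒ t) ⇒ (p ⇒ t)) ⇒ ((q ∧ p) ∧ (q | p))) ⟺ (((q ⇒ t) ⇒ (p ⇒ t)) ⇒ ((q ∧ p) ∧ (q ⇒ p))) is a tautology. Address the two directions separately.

Both implications hold.

(⇒) Assume the antecedent. If q is true, the antecedent forces (q = T, p = T, t = F) or (q = T, p = T, t = T), and the consequent holds there. If q is false, the antecedent forces (q = F, p = T, t = F), and the consequent holds there. Either way the consequent holds.

(⇐) Assume the antecedent. If q is true, the antecedent forces (q = T, p = T, t = F) or (q = T, p = T, t = T), and the consequent holds there. If q is false, the antecedent forces (q = F, p = T, t = F), and the consequent holds there. Either way the consequent holds.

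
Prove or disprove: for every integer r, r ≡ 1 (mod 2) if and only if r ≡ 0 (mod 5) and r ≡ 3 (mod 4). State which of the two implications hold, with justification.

[⇒] This fails: r = 1 gives 1 ≡ 1 (mod 2) but 1 ≡ 1 (mod 5), so the conjunction on the right does not hold.

[⇐] Conversely, if r ≡ 0 (mod 5) and r ≡ 3 (mod 4), then by the Chinese remainder theorem r ≡ 15 (mod 20). Since 15 ≡ 1 (mod 2) and 2 ∣ 20, we get r ≡ 1 (mod 2).

The forward direction fails; the converse holds.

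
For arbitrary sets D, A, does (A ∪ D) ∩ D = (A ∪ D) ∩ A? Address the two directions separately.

(⟹) This inclusion fails. Take D = {1}, A = ∅; then 1 ∈ (A ∪ D) ∩ D but 1 ∉ (A ∪ D) ∩ A.

(⟸) This inclusion fails. Take D = ∅, A = {1}; then 1 ∈ (A ∪ D) ∩ A but 1 ∉ (A ∪ D) ∩ D.

Both inclusions fail.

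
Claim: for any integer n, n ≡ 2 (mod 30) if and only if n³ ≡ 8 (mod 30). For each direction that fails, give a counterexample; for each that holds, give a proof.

[⇐] Suppose n³ ≡ 8 (mod 30). The only residue r in {0, …, 29} with r³ ≡ 8 (mod 30) is r = 2, so n ≡ 2 (mod 30).

[⇒] Suppose n ≡ 2 (mod 30). Write n = 30j + 2. Then (30j + 2)³ = 27000j³ + 5400j² + 360j + 8 = 30(900j³ + 180j² + 12j) + 8, so n³ ≡ 8 (mod 30).

Both directions hold.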